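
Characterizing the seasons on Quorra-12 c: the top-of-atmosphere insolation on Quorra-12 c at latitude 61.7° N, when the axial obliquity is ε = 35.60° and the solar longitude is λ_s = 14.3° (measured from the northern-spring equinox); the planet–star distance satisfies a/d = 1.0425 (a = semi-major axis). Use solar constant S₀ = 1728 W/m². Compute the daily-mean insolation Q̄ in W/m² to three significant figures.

Q̄ ≈ 410 W/m²

Solar declination: sin δ = sin ε · sin λ_s = sin 35.60° × sin 14.3° = 0.14378, so δ = +8.267°.
cos H₀ = −tan(+61.7°) tan(+8.267°) = -0.2698, H₀ = 1.8440 rad.
Bracket: H₀ sin φ sin δ + cos φ cos δ sin H₀ = 1.8440×0.88048×0.14378 + 0.47409×0.98961×0.96291 = 0.233442 + 0.451763 = 0.685205.
Inverse-square distance factor (a/d)² = 1.0425² = 1.086806.
Q̄ = (S₀/π) × 1.086806 × [bracket] = (1728/π) × 1.086806 × 0.685205 = 409.6 W/m².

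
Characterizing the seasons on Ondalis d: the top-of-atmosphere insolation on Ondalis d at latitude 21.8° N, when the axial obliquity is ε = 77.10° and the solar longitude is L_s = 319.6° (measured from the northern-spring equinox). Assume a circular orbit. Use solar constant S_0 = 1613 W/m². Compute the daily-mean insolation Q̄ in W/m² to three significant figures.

Q̄ ≈ 200 W/m²

Solar declination: sin δ = sin ε · sin L_s = sin 77.10° × sin 319.6° = -0.63176, so δ = -39.180°.
cos h₀ = −tan(+21.8°) tan(-39.180°) = 0.3260, h₀ = 1.2387 rad.
Bracket: h₀ sin ϕ sin δ + cos ϕ cos δ sin h₀ = 1.2387×0.37137×-0.63176 + 0.92849×0.77516×0.94538 = -0.290620 + 0.680417 = 0.389797.
Q̄ = (S_0/π) × [bracket] = (1613/π) × 0.389797 = 200.1 W/m².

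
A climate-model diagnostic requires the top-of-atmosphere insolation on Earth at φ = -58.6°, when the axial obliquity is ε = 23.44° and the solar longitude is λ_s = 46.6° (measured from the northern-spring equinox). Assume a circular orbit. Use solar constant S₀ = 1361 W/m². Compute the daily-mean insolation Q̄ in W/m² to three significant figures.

Solar declination: sin δ = sin ε · sin λ_s = sin 23.44° × sin 46.6° = 0.28902, so δ = +16.799°.
cos H₀ = −tan(-58.6°) tan(+16.799°) = 0.4946, H₀ = 1.0534 rad.
Bracket: H₀ sin φ sin δ + cos φ cos δ sin H₀ = 1.0534×-0.85355×0.28902 + 0.52101×0.95732×0.86912 = -0.259866 + 0.433494 = 0.173628.
Q̄ = (S₀/π) × [bracket] = (1361/π) × 0.173628 = 75.22 W/m².

Q̄ ≈ 75.2 W/m²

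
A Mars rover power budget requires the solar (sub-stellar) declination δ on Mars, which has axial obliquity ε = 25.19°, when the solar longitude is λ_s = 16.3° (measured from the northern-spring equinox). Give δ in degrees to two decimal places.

δ = +6.86°

sin δ = sin ε · sin λ_s = sin 25.19° × sin 16.3° = 0.119458.
δ = arcsin(0.119458) = +6.86°.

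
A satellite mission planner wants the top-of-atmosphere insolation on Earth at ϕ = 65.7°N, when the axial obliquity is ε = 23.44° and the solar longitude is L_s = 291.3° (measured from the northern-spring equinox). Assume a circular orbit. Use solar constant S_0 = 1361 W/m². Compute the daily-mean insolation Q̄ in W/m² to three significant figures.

Solar declination: sin δ = sin ε · sin L_s = sin 23.44° × sin 291.3° = -0.37062, so δ = -21.754°.
cos h₀ = −tan(+65.7°) tan(-21.754°) = 0.8838, h₀ = 0.4870 rad.
Bracket: h₀ sin ϕ sin δ + cos ϕ cos δ sin h₀ = 0.4870×0.91140×-0.37062 + 0.41151×0.92879×0.46794 = -0.164500 + 0.178850 = 0.014350.
Q̄ = (S_0/π) × [bracket] = (1361/π) × 0.014350 = 6.217 W/m².

Q̄ ≈ 6.22 W/m²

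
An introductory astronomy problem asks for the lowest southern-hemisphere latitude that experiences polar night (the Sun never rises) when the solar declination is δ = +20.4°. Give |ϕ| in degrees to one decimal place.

|ϕ| = 69.6°

Polar night requires cos h₀ = −tan ϕ tan δ ≥ 1, i.e. tan ϕ tan δ ≤ −1.
The boundary is |tan ϕ| · |tan δ| = 1, so |ϕ| = 90° − |δ| = 90° − 20.4° = 69.6° in the southern hemisphere.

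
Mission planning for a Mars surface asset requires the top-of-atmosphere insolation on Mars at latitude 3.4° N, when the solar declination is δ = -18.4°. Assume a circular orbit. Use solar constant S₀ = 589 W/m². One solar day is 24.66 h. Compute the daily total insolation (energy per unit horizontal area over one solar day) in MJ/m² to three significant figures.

cos H₀ = −tan(+3.4°) tan(-18.400°) = 0.0198, H₀ = 1.5510 rad.
Bracket: H₀ sin φ sin δ + cos φ cos δ sin H₀ = 1.5510×0.05931×-0.31565 + 0.99824×0.94888×0.99980 = -0.029037 + 0.947021 = 0.917984.
Q̄ = (S₀/π) × [bracket] = (589/π) × 0.917984 = 172.11 W/m².
Daily total = Q̄ × 24.66 h × 3600 s/h = 172.11 × 24.66 × 3600 / 10⁶ = 15.28 MJ/m².

15.3 MJ/m²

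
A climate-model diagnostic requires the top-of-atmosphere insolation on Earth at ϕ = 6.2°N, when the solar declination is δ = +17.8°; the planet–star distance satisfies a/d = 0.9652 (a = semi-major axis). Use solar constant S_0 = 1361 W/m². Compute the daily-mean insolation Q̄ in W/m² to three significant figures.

Q̄ ≈ 403 W/m²

cos h₀ = −tan(+6.2°) tan(+17.800°) = -0.0349, h₀ = 1.6057 rad.
Bracket: h₀ sin ϕ sin δ + cos ϕ cos δ sin h₀ = 1.6057×0.10800×0.30570 + 0.99415×0.95213×0.99939 = 0.053013 + 0.945983 = 0.998996.
Inverse-square distance factor (a/d)² = 0.9652² = 0.931611.
Q̄ = (S_0/π) × 0.931611 × [bracket] = (1361/π) × 0.931611 × 0.998996 = 403.2 W/m².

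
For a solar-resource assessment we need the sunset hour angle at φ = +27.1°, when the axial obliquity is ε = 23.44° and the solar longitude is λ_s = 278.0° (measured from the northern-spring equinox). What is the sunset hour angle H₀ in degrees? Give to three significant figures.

Solar declination: sin δ = sin ε · sin λ_s = sin 23.44° × sin 278.0° = -0.39392, so δ = -23.198°.
cos H₀ = −tan φ · tan δ = −tan(+27.1°) × tan(-23.198°) = 0.2193, so H₀ = 1.3497 rad = 77.33°.

H₀ = 77.3°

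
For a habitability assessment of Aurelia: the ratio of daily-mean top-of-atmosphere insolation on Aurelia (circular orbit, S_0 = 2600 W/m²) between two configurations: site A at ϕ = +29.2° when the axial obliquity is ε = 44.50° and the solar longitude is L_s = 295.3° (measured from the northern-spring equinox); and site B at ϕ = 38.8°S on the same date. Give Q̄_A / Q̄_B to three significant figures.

Q̄_A / Q̄_B ≈ 0.192

— Configuration A (ϕ=+29.2°):
Solar declination: sin δ = sin ε · sin L_s = sin 44.50° × sin 295.3° = -0.63368, so δ = -39.322°.
cos h₀ = −tan(+29.2°) tan(-39.322°) = 0.4578, h₀ = 1.0953 rad.
Bracket: h₀ sin ϕ sin δ + cos ϕ cos δ sin h₀ = 1.0953×0.48786×-0.63368 + 0.87292×0.77360×0.88906 = -0.338609 + 0.600374 = 0.261765.
Q̄ = (S_0/π) × [bracket] = (2600/π) × 0.261765 = 216.64 W/m².
— Configuration B (ϕ=-38.8°):
cos h₀ = −tan(-38.8°) tan(-39.322°) = -0.6586, h₀ = 2.2898 rad.
Bracket: h₀ sin ϕ sin δ + cos ϕ cos δ sin h₀ = 2.2898×-0.62660×-0.63368 + 0.77934×0.77360×0.75249 = 0.909197 + 0.453674 = 1.362871.
Q̄ = (S_0/π) × [bracket] = (2600/π) × 1.362871 = 1127.9 W/m².
Ratio Q̄_A / Q̄_B = 216.64 / 1127.9 = 0.1921.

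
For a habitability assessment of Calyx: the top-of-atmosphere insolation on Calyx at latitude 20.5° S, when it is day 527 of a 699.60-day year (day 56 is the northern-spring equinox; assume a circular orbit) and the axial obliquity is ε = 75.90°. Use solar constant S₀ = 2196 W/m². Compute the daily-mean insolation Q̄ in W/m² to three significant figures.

Q̄ ≈ 734 W/m²

Solar longitude: λ_s = 360° × (527 − 56)/699.60 = 242.367°.
sin δ = sin 75.90° × sin 242.367° = -0.85925, so δ = -59.232°.
cos H₀ = −tan(-20.5°) tan(-59.232°) = -0.6280, H₀ = 2.2498 rad.
Bracket: H₀ sin φ sin δ + cos φ cos δ sin H₀ = 2.2498×-0.35021×-0.85925 + 0.93667×0.51156×0.77822 = 0.677005 + 0.372894 = 1.049899.
Q̄ = (S₀/π) × [bracket] = (2196/π) × 1.049899 = 733.9 W/m².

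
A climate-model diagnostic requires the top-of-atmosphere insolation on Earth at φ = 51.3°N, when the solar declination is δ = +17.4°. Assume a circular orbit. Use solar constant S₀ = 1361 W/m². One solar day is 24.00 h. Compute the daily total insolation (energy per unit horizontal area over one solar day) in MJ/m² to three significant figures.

cos H₀ = −tan(+51.3°) tan(+17.400°) = -0.3912, H₀ = 1.9727 rad.
Bracket: H₀ sin φ sin δ + cos φ cos δ sin H₀ = 1.9727×0.78043×0.29904 + 0.62524×0.95424×0.92032 = 0.460388 + 0.549090 = 1.009478.
Q̄ = (S₀/π) × [bracket] = (1361/π) × 1.009478 = 437.33 W/m².
Daily total = Q̄ × 24.00 h × 3600 s/h = 437.33 × 24.00 × 3600 / 10⁶ = 37.79 MJ/m².

37.8 MJ/m²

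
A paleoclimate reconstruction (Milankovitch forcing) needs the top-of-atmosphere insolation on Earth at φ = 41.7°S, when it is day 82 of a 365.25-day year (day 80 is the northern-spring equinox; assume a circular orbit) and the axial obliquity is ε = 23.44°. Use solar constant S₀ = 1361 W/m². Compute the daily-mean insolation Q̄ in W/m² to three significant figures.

Solar longitude: λ_s = 360° × (82 − 80)/365.25 = 1.971°.
sin δ = sin 23.44° × sin 1.971° = 0.01368, so δ = +0.784°.
cos H₀ = −tan(-41.7°) tan(+0.784°) = 0.0122, H₀ = 1.5586 rad.
Bracket: H₀ sin φ sin δ + cos φ cos δ sin H₀ = 1.5586×-0.66523×0.01368 + 0.74664×0.99991×0.99993 = -0.014184 + 0.746521 = 0.732337.
Q̄ = (S₀/π) × [bracket] = (1361/π) × 0.732337 = 317.3 W/m².

Q̄ ≈ 317 W/m²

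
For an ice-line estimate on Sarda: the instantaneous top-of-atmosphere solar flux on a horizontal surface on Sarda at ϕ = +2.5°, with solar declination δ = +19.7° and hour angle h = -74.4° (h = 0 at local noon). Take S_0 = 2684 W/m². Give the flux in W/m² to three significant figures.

718 W/m²

cos θ_z = sin ϕ sin δ + cos ϕ cos δ cos h = 0.014704 + 0.252939 = 0.267643.
Flux = S_0 · cos θ_z = 2684 × 0.267643 = 718.4 W/m².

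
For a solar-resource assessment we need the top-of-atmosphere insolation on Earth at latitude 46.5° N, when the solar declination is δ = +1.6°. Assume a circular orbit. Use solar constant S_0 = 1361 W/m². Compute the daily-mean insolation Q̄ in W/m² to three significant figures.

Q̄ ≈ 312 W/m²

cos h₀ = −tan(+46.5°) tan(+1.600°) = -0.0294, h₀ = 1.6002 rad.
Bracket: h₀ sin ϕ sin δ + cos ϕ cos δ sin h₀ = 1.6002×0.72537×0.02792 + 0.68835×0.99961×0.99957 = 0.032408 + 0.687786 = 0.720194.
Q̄ = (S_0/π) × [bracket] = (1361/π) × 0.720194 = 312.0 W/m².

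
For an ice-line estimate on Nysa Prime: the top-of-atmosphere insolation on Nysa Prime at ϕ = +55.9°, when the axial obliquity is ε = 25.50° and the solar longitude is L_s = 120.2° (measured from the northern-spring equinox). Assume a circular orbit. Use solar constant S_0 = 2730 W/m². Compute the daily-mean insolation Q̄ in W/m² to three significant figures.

Solar declination: sin δ = sin ε · sin L_s = sin 25.50° × sin 120.2° = 0.37208, so δ = +21.844°.
cos h₀ = −tan(+55.9°) tan(+21.844°) = -0.5921, h₀ = 2.2044 rad.
Bracket: h₀ sin ϕ sin δ + cos ϕ cos δ sin h₀ = 2.2044×0.82806×0.37208 + 0.56064×0.92820×0.80589 = 0.679186 + 0.419374 = 1.098560.
Q̄ = (S_0/π) × [bracket] = (2730/π) × 1.098560 = 954.6 W/m².

Q̄ ≈ 955 W/m²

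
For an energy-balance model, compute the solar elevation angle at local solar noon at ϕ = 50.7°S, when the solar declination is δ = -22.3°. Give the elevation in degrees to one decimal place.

At local noon the hour angle is zero, so the zenith angle equals |ϕ − δ| = |-50.7° − (-22.300°)| = 28.400°.
Elevation = 90° − 28.400° = 61.6°.

61.6°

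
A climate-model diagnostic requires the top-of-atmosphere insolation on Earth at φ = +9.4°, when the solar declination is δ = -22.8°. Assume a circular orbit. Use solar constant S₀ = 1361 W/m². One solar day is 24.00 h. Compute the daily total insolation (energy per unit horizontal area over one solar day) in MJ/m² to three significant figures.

30.4 MJ/m²

cos H₀ = −tan(+9.4°) tan(-22.800°) = 0.0696, H₀ = 1.5011 rad.
Bracket: H₀ sin φ sin δ + cos φ cos δ sin H₀ = 1.5011×0.16333×-0.38752 + 0.98657×0.92186×0.99758 = -0.095010 + 0.907278 = 0.812268.
Q̄ = (S₀/π) × [bracket] = (1361/π) × 0.812268 = 351.89 W/m².
Daily total = Q̄ × 24.00 h × 3600 s/h = 351.89 × 24.00 × 3600 / 10⁶ = 30.40 MJ/m².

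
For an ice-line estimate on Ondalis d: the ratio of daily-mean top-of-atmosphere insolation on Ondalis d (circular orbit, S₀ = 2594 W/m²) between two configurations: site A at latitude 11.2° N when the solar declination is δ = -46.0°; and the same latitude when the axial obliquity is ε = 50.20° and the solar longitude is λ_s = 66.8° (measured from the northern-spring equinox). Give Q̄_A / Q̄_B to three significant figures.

— Configuration A (φ=+11.2°):
cos H₀ = −tan(+11.2°) tan(-46.000°) = 0.2050, H₀ = 1.3643 rad.
Bracket: H₀ sin φ sin δ + cos φ cos δ sin H₀ = 1.3643×0.19423×-0.71934 + 0.98096×0.69466×0.97875 = -0.190616 + 0.666953 = 0.476337.
Q̄ = (S₀/π) × [bracket] = (2594/π) × 0.476337 = 393.31 W/m².
— Configuration B (φ=+11.2°):
Solar declination: sin δ = sin ε · sin λ_s = sin 50.20° × sin 66.8° = 0.70616, so δ = +44.923°.
cos H₀ = −tan(+11.2°) tan(+44.923°) = -0.1975, H₀ = 1.7696 rad.
Bracket: H₀ sin φ sin δ + cos φ cos δ sin H₀ = 1.7696×0.19423×0.70616 + 0.98096×0.70806×0.98031 = 0.242714 + 0.680902 = 0.923616.
Q̄ = (S₀/π) × [bracket] = (2594/π) × 0.923616 = 762.63 W/m².
Ratio Q̄_A / Q̄_B = 393.31 / 762.63 = 0.5157.

Q̄_A / Q̄_B ≈ 0.516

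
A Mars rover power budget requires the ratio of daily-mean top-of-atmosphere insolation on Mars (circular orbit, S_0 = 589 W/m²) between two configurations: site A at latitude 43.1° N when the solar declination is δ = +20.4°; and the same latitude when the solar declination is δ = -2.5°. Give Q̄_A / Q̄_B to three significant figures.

— Configuration A (ϕ=+43.1°):
cos h₀ = −tan(+43.1°) tan(+20.400°) = -0.3480, h₀ = 1.9262 rad.
Bracket: h₀ sin ϕ sin δ + cos ϕ cos δ sin h₀ = 1.9262×0.68327×0.34857 + 0.73016×0.93728×0.93749 = 0.458758 + 0.641585 = 1.100343.
Q̄ = (S_0/π) × [bracket] = (589/π) × 1.100343 = 206.30 W/m².
— Configuration B (ϕ=+43.1°):
cos h₀ = −tan(+43.1°) tan(-2.500°) = 0.0409, h₀ = 1.5299 rad.
Bracket: h₀ sin ϕ sin δ + cos ϕ cos δ sin h₀ = 1.5299×0.68327×-0.04362 + 0.73016×0.99905×0.99916 = -0.045598 + 0.728854 = 0.683256.
Q̄ = (S_0/π) × [bracket] = (589/π) × 0.683256 = 128.10 W/m².
Ratio Q̄_A / Q̄_B = 206.30 / 128.10 = 1.610.

Q̄_A / Q̄_B ≈ 1.61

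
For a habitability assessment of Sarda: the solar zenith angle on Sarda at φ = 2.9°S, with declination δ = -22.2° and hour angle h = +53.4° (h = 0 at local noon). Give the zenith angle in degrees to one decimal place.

θ_z = 55.2°

cos θ_z = sin φ sin δ + cos φ cos δ cos h = 0.019116 + 0.551320 = 0.570436.
θ_z = arccos(0.570436) = 55.2°.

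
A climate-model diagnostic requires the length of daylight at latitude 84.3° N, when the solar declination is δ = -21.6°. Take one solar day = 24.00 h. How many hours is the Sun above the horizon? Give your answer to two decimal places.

cos H₀ = −tan φ · tan δ = 3.9667 ≥ 1, so the Sun never rises (polar night) and H₀ = 0.
Daylight = 2H₀/(2π) × 24.00 h = (0.0000/π) × 24.00 = 0.00 h.

0.00 h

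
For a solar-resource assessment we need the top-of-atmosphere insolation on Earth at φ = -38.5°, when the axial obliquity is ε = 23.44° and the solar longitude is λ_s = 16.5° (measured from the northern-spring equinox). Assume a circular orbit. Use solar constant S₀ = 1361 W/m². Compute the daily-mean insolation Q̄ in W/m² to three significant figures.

Q̄ ≈ 290 W/m²

Solar declination: sin δ = sin ε · sin λ_s = sin 23.44° × sin 16.5° = 0.11298, so δ = +6.487°.
cos H₀ = −tan(-38.5°) tan(+6.487°) = 0.0904, H₀ = 1.4802 rad.
Bracket: H₀ sin φ sin δ + cos φ cos δ sin H₀ = 1.4802×-0.62251×0.11298 + 0.78261×0.99360×0.99590 = -0.104104 + 0.774413 = 0.670309.
Q̄ = (S₀/π) × [bracket] = (1361/π) × 0.670309 = 290.4 W/m².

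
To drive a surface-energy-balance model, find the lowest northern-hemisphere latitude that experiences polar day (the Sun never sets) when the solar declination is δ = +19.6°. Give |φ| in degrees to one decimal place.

Polar day requires cos H₀ = −tan φ tan δ ≤ −1, i.e. tan φ tan δ ≥ 1.
The boundary is |tan φ| · |tan δ| = 1, so |φ| = 90° − |δ| = 90° − 19.6° = 70.4° in the northern hemisphere.

|φ| = 70.4°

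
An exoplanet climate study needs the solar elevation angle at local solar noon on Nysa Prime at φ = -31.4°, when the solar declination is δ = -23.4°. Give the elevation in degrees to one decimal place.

At local noon the hour angle is zero, so the zenith angle equals |φ − δ| = |-31.4° − (-23.400°)| = 8.000°.
Elevation = 90° − 8.000° = 82.0°.

82.0°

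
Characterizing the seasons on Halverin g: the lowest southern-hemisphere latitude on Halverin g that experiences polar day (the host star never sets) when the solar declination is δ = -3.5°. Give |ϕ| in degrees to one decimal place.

Polar day requires cos h₀ = −tan ϕ tan δ ≤ −1, i.e. tan ϕ tan δ ≥ 1.
The boundary is |tan ϕ| · |tan δ| = 1, so |ϕ| = 90° − |δ| = 90° − 3.5° = 86.5° in the southern hemisphere.

|ϕ| = 86.5°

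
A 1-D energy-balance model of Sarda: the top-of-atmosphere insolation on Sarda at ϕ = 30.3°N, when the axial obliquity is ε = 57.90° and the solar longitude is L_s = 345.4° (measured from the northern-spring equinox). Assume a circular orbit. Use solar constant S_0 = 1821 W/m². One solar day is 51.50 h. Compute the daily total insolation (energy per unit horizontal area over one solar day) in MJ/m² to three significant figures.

73.2 MJ/m²

Solar declination: sin δ = sin ε · sin L_s = sin 57.90° × sin 345.4° = -0.21353, so δ = -12.330°.
cos h₀ = −tan(+30.3°) tan(-12.330°) = 0.1277, h₀ = 1.4427 rad.
Bracket: h₀ sin ϕ sin δ + cos ϕ cos δ sin h₀ = 1.4427×0.50453×-0.21353 + 0.86340×0.97694×0.99181 = -0.155425 + 0.836582 = 0.681157.
Q̄ = (S_0/π) × [bracket] = (1821/π) × 0.681157 = 394.83 W/m².
Daily total = Q̄ × 51.50 h × 3600 s/h = 394.83 × 51.50 × 3600 / 10⁶ = 73.20 MJ/m².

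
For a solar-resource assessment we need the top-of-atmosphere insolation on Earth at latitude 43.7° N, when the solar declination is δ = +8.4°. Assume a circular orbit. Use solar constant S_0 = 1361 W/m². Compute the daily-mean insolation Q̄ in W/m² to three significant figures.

cos h₀ = −tan(+43.7°) tan(+8.400°) = -0.1411, h₀ = 1.7124 rad.
Bracket: h₀ sin ϕ sin δ + cos ϕ cos δ sin h₀ = 1.7124×0.69088×0.14608 + 0.72297×0.98927×0.98999 = 0.172822 + 0.708053 = 0.880875.
Q̄ = (S_0/π) × [bracket] = (1361/π) × 0.880875 = 381.6 W/m².

Q̄ ≈ 382 W/m²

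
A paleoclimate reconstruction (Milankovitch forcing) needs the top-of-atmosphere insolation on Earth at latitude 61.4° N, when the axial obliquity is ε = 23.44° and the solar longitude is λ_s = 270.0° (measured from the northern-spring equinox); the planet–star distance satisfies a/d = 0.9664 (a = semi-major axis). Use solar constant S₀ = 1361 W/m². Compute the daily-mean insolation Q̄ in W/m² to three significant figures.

Solar declination: sin δ = sin ε · sin λ_s = sin 23.44° × sin 270.0° = -0.39779, so δ = -23.440°.
cos H₀ = −tan(+61.4°) tan(-23.440°) = 0.7952, H₀ = 0.6514 rad.
Bracket: H₀ sin φ sin δ + cos φ cos δ sin H₀ = 0.6514×0.87798×-0.39779 + 0.47869×0.91748×0.60632 = -0.227503 + 0.266289 = 0.038786.
Inverse-square distance factor (a/d)² = 0.9664² = 0.933929.
Q̄ = (S₀/π) × 0.933929 × [bracket] = (1361/π) × 0.933929 × 0.038786 = 15.69 W/m².

Q̄ ≈ 15.7 W/m²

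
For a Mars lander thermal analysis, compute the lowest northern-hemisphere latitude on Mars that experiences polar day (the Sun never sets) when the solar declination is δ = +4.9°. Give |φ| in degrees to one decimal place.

|φ| = 85.1°

Polar day requires cos H₀ = −tan φ tan δ ≤ −1, i.e. tan φ tan δ ≥ 1.
The boundary is |tan φ| · |tan δ| = 1, so |φ| = 90° − |δ| = 90° − 4.9° = 85.1° in the northern hemisphere.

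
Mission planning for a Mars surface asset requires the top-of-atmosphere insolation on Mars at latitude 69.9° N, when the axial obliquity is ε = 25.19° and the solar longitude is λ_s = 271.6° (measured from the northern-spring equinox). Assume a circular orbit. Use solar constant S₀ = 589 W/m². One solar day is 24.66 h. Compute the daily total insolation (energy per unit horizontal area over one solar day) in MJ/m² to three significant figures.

Solar declination: sin δ = sin ε · sin λ_s = sin 25.19° × sin 271.6° = -0.42546, so δ = -25.179°.
cos H₀ = −tan(+69.9°) tan(-25.179°) = 1.2847 ≥ 1 ⇒ polar night, H₀ = 0 and Q̄ = 0.
Daily total = Q̄ × 24.66 h × 3600 s/h = 0.00 MJ/m².

0.00 MJ/m²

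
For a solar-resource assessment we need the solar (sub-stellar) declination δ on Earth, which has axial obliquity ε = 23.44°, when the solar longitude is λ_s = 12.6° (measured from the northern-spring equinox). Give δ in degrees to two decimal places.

δ = +4.98°

sin δ = sin ε · sin λ_s = sin 23.44° × sin 12.6° = 0.086775.
δ = arcsin(0.086775) = +4.98°.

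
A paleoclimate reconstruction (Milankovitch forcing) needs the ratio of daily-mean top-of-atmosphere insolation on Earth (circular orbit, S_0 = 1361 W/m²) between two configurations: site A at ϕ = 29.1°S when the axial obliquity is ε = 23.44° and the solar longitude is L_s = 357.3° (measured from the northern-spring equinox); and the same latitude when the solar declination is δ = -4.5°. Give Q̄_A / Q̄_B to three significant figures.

Q̄_A / Q̄_B ≈ 0.953

— Configuration A (ϕ=-29.1°):
Solar declination: sin δ = sin ε · sin L_s = sin 23.44° × sin 357.3° = -0.01874, so δ = -1.074°.
cos h₀ = −tan(-29.1°) tan(-1.074°) = -0.0104, h₀ = 1.5812 rad.
Bracket: h₀ sin ϕ sin δ + cos ϕ cos δ sin h₀ = 1.5812×-0.48634×-0.01874 + 0.87377×0.99982×0.99995 = 0.014411 + 0.873569 = 0.887980.
Q̄ = (S_0/π) × [bracket] = (1361/π) × 0.887980 = 384.69 W/m².
— Configuration B (ϕ=-29.1°):
cos h₀ = −tan(-29.1°) tan(-4.500°) = -0.0438, h₀ = 1.6146 rad.
Bracket: h₀ sin ϕ sin δ + cos ϕ cos δ sin h₀ = 1.6146×-0.48634×-0.07846 + 0.87377×0.99692×0.99904 = 0.061610 + 0.870243 = 0.931853.
Q̄ = (S_0/π) × [bracket] = (1361/π) × 0.931853 = 403.70 W/m².
Ratio Q̄_A / Q̄_B = 384.69 / 403.70 = 0.9529.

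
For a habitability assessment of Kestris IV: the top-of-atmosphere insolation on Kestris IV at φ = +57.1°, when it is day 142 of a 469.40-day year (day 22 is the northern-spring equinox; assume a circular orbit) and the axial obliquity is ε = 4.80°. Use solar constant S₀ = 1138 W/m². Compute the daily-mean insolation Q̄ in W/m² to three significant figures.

Solar longitude: λ_s = 360° × (142 − 22)/469.40 = 92.032°.
sin δ = sin 4.80° × sin 92.032° = 0.08363, so δ = +4.797°.
cos H₀ = −tan(+57.1°) tan(+4.797°) = -0.1297, H₀ = 1.7009 rad.
Bracket: H₀ sin φ sin δ + cos φ cos δ sin H₀ = 1.7009×0.83962×0.08363 + 0.54317×0.99650×0.99155 = 0.119433 + 0.536695 = 0.656128.
Q̄ = (S₀/π) × [bracket] = (1138/π) × 0.656128 = 237.7 W/m².

Q̄ ≈ 238 W/m²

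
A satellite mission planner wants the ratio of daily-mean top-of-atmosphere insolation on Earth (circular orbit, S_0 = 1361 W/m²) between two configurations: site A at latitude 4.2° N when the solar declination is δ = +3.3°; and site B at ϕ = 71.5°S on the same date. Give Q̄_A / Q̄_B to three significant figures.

— Configuration A (ϕ=+4.2°):
cos h₀ = −tan(+4.2°) tan(+3.300°) = -0.0042, h₀ = 1.5750 rad.
Bracket: h₀ sin ϕ sin δ + cos ϕ cos δ sin h₀ = 1.5750×0.07324×0.05756 + 0.99731×0.99834×0.99999 = 0.006640 + 0.995645 = 1.002285.
Q̄ = (S_0/π) × [bracket] = (1361/π) × 1.002285 = 434.21 W/m².
— Configuration B (ϕ=-71.5°):
cos h₀ = −tan(-71.5°) tan(+3.300°) = 0.1723, h₀ = 1.3976 rad.
Bracket: h₀ sin ϕ sin δ + cos ϕ cos δ sin h₀ = 1.3976×-0.94832×0.05756 + 0.31730×0.99834×0.98504 = -0.076288 + 0.312034 = 0.235746.
Q̄ = (S_0/π) × [bracket] = (1361/π) × 0.235746 = 102.13 W/m².
Ratio Q̄_A / Q̄_B = 434.21 / 102.13 = 4.252.

Q̄_A / Q̄_B ≈ 4.25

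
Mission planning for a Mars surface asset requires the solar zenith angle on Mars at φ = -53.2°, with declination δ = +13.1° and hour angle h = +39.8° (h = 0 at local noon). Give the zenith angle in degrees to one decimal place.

θ_z = 74.5°

cos θ_z = sin φ sin δ + cos φ cos δ cos h = -0.181487 + 0.448243 = 0.266756.
θ_z = arccos(0.266756) = 74.5°.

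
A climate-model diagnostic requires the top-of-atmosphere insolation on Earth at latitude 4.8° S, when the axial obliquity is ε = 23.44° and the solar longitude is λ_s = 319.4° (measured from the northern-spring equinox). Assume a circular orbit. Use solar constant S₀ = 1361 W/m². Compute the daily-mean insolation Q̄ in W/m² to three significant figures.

Solar declination: sin δ = sin ε · sin λ_s = sin 23.44° × sin 319.4° = -0.25887, so δ = -15.003°.
cos H₀ = −tan(-4.8°) tan(-15.003°) = -0.0225, H₀ = 1.5933 rad.
Bracket: H₀ sin φ sin δ + cos φ cos δ sin H₀ = 1.5933×-0.08368×-0.25887 + 0.99649×0.96591×0.99975 = 0.034514 + 0.962279 = 0.996793.
Q̄ = (S₀/π) × [bracket] = (1361/π) × 0.996793 = 431.8 W/m².

Q̄ ≈ 432 W/m²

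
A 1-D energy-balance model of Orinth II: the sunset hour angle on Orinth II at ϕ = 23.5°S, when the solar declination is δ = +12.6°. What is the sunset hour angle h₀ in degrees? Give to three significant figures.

cos h₀ = −tan ϕ · tan δ = −tan(-23.5°) × tan(+12.600°) = 0.0972, so h₀ = 1.4735 rad = 84.42°.

h₀ = 84.4°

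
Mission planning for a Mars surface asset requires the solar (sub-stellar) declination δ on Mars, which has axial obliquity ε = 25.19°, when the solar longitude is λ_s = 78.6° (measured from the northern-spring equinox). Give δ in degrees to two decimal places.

sin δ = sin ε · sin λ_s = sin 25.19° × sin 78.6° = 0.417224.
δ = arcsin(0.417224) = +24.66°.

δ = +24.66°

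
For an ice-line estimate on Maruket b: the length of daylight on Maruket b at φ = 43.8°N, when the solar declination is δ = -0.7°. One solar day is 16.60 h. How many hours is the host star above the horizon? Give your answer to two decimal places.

8.24 h

cos H₀ = −tan φ · tan δ = −tan(+43.8°) × tan(-0.700°) = 0.0117, so H₀ = 1.5591 rad = 89.33°.
Daylight = 2H₀/(2π) × 16.60 h = (1.5591/π) × 16.60 = 8.24 h.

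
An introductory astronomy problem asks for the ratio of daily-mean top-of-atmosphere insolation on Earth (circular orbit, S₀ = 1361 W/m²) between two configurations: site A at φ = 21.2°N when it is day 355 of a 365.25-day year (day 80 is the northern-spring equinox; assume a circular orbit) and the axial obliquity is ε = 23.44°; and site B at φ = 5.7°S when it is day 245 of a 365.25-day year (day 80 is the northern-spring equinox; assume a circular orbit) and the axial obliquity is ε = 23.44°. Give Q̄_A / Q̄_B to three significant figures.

— Configuration A (φ=+21.2°):
Solar longitude: λ_s = 360° × (355 − 80)/365.25 = 271.047°.
sin δ = sin 23.44° × sin 271.047° = -0.39772, so δ = -23.436°.
cos H₀ = −tan(+21.2°) tan(-23.436°) = 0.1681, H₀ = 1.4019 rad.
Bracket: H₀ sin φ sin δ + cos φ cos δ sin H₀ = 1.4019×0.36162×-0.39772 + 0.93232×0.91751×0.98576 = -0.201626 + 0.843232 = 0.641606.
Q̄ = (S₀/π) × [bracket] = (1361/π) × 0.641606 = 277.96 W/m².
— Configuration B (φ=-5.7°):
Solar longitude: λ_s = 360° × (245 − 80)/365.25 = 162.628°.
sin δ = sin 23.44° × sin 162.628° = 0.11877, so δ = +6.821°.
cos H₀ = −tan(-5.7°) tan(+6.821°) = 0.0119, H₀ = 1.5589 rad.
Bracket: H₀ sin φ sin δ + cos φ cos δ sin H₀ = 1.5589×-0.09932×0.11877 + 0.99506×0.99292×0.99993 = -0.018389 + 0.987946 = 0.969557.
Q̄ = (S₀/π) × [bracket] = (1361/π) × 0.969557 = 420.03 W/m².
Ratio Q̄_A / Q̄_B = 277.96 / 420.03 = 0.6618.

Q̄_A / Q̄_B ≈ 0.662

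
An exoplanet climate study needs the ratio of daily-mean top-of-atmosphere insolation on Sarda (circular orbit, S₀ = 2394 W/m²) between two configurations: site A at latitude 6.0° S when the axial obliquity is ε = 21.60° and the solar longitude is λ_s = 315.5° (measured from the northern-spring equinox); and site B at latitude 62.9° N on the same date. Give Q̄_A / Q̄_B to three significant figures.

— Configuration A (φ=-6.0°):
Solar declination: sin δ = sin ε · sin λ_s = sin 21.60° × sin 315.5° = -0.25802, so δ = -14.953°.
cos H₀ = −tan(-6.0°) tan(-14.953°) = -0.0281, H₀ = 1.5989 rad.
Bracket: H₀ sin φ sin δ + cos φ cos δ sin H₀ = 1.5989×-0.10453×-0.25802 + 0.99452×0.96614×0.99961 = 0.043124 + 0.960471 = 1.003595.
Q̄ = (S₀/π) × [bracket] = (2394/π) × 1.003595 = 764.77 W/m².
— Configuration B (φ=+62.9°):
cos H₀ = −tan(+62.9°) tan(-14.953°) = 0.5219, H₀ = 1.0217 rad.
Bracket: H₀ sin φ sin δ + cos φ cos δ sin H₀ = 1.0217×0.89021×-0.25802 + 0.45554×0.96614×0.85301 = -0.234676 + 0.375423 = 0.140747.
Q̄ = (S₀/π) × [bracket] = (2394/π) × 0.140747 = 107.25 W/m².
Ratio Q̄_A / Q̄_B = 764.77 / 107.25 = 7.131.

Q̄_A / Q̄_B ≈ 7.13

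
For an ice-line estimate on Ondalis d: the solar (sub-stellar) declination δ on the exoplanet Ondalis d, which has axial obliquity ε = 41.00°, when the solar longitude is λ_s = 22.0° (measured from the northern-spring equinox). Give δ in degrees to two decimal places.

δ = +14.23°

sin δ = sin ε · sin λ_s = sin 41.00° × sin 22.0° = 0.245764.
δ = arcsin(0.245764) = +14.23°.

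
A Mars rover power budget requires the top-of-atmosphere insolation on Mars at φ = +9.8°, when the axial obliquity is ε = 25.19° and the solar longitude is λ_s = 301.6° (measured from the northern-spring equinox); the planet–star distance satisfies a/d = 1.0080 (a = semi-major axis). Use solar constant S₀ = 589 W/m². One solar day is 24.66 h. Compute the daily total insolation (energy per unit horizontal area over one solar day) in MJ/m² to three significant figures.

13.9 MJ/m²

Solar declination: sin δ = sin ε · sin λ_s = sin 25.19° × sin 301.6° = -0.36251, so δ = -21.255°.
cos H₀ = −tan(+9.8°) tan(-21.255°) = 0.0672, H₀ = 1.5036 rad.
Bracket: H₀ sin φ sin δ + cos φ cos δ sin H₀ = 1.5036×0.17021×-0.36251 + 0.98541×0.93198×0.99774 = -0.092776 + 0.916307 = 0.823531.
Inverse-square distance factor (a/d)² = 1.0080² = 1.016064.
Q̄ = (S₀/π) × 1.016064 × [bracket] = (589/π) × 1.016064 × 0.823531 = 156.88 W/m².
Daily total = Q̄ × 24.66 h × 3600 s/h = 156.88 × 24.66 × 3600 / 10⁶ = 13.93 MJ/m².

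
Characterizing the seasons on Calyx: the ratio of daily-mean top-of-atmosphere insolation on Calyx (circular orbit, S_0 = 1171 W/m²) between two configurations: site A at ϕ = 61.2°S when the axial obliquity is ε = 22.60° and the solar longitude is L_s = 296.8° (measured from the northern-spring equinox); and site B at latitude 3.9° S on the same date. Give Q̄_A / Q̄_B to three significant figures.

— Configuration A (ϕ=-61.2°):
Solar declination: sin δ = sin ε · sin L_s = sin 22.60° × sin 296.8° = -0.34302, so δ = -20.061°.
cos h₀ = −tan(-61.2°) tan(-20.061°) = -0.6642, h₀ = 2.2973 rad.
Bracket: h₀ sin ϕ sin δ + cos ϕ cos δ sin h₀ = 2.2973×-0.87631×-0.34302 + 0.48175×0.93933×0.74751 = 0.690550 + 0.338265 = 1.028815.
Q̄ = (S_0/π) × [bracket] = (1171/π) × 1.028815 = 383.48 W/m².
— Configuration B (ϕ=-3.9°):
cos h₀ = −tan(-3.9°) tan(-20.061°) = -0.0249, h₀ = 1.5957 rad.
Bracket: h₀ sin ϕ sin δ + cos ϕ cos δ sin h₀ = 1.5957×-0.06802×-0.34302 + 0.99768×0.93933×0.99969 = 0.037231 + 0.936860 = 0.974091.
Q̄ = (S_0/π) × [bracket] = (1171/π) × 0.974091 = 363.08 W/m².
Ratio Q̄_A / Q̄_B = 383.48 / 363.08 = 1.056.

Q̄_A / Q̄_B ≈ 1.06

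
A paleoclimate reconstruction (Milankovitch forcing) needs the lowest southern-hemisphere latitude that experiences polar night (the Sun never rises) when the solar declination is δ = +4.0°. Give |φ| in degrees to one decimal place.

|φ| = 86.0°

Polar night requires cos H₀ = −tan φ tan δ ≥ 1, i.e. tan φ tan δ ≤ −1.
The boundary is |tan φ| · |tan δ| = 1, so |φ| = 90° − |δ| = 90° − 4.0° = 86.0° in the southern hemisphere.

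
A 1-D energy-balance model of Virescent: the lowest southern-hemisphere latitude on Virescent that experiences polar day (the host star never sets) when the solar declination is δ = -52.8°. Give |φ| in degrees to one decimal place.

|φ| = 37.2°

Polar day requires cos H₀ = −tan φ tan δ ≤ −1, i.e. tan φ tan δ ≥ 1.
The boundary is |tan φ| · |tan δ| = 1, so |φ| = 90° − |δ| = 90° − 52.8° = 37.2° in the southern hemisphere.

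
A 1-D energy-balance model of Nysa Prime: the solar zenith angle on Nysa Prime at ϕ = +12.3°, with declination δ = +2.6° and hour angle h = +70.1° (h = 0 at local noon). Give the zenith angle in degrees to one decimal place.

cos θ_z = sin ϕ sin δ + cos ϕ cos δ cos h = 0.009664 + 0.332224 = 0.341888.
θ_z = arccos(0.341888) = 70.0°.

θ_z = 70.0°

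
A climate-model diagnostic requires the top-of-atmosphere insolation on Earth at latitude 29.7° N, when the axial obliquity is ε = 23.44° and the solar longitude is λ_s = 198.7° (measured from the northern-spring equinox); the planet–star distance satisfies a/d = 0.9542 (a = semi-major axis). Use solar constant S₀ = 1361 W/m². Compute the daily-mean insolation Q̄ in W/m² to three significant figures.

Solar declination: sin δ = sin ε · sin λ_s = sin 23.44° × sin 198.7° = -0.12754, so δ = -7.327°.
cos H₀ = −tan(+29.7°) tan(-7.327°) = 0.0733, H₀ = 1.4974 rad.
Bracket: H₀ sin φ sin δ + cos φ cos δ sin H₀ = 1.4974×0.49546×-0.12754 + 0.86863×0.99183×0.99731 = -0.094622 + 0.859216 = 0.764594.
Inverse-square distance factor (a/d)² = 0.9542² = 0.910498.
Q̄ = (S₀/π) × 0.910498 × [bracket] = (1361/π) × 0.910498 × 0.764594 = 301.6 W/m².

Q̄ ≈ 302 W/m²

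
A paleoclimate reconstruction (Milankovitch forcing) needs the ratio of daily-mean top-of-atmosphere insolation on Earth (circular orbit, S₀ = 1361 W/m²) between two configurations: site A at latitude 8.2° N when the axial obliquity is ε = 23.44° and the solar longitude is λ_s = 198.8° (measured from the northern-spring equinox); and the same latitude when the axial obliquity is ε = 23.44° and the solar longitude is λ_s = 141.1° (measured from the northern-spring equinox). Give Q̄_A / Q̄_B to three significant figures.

Q̄_A / Q̄_B ≈ 0.939

— Configuration A (φ=+8.2°):
Solar declination: sin δ = sin ε · sin λ_s = sin 23.44° × sin 198.8° = -0.12819, so δ = -7.365°.
cos H₀ = −tan(+8.2°) tan(-7.365°) = 0.0186, H₀ = 1.5522 rad.
Bracket: H₀ sin φ sin δ + cos φ cos δ sin H₀ = 1.5522×0.14263×-0.12819 + 0.98978×0.99175×0.99983 = -0.028380 + 0.981447 = 0.953067.
Q̄ = (S₀/π) × [bracket] = (1361/π) × 0.953067 = 412.89 W/m².
— Configuration B (φ=+8.2°):
Solar declination: sin δ = sin ε · sin λ_s = sin 23.44° × sin 141.1° = 0.24980, so δ = +14.465°.
cos H₀ = −tan(+8.2°) tan(+14.465°) = -0.0372, H₀ = 1.6080 rad.
Bracket: H₀ sin φ sin δ + cos φ cos δ sin H₀ = 1.6080×0.14263×0.24980 + 0.98978×0.96830×0.99931 = 0.057291 + 0.957743 = 1.015034.
Q̄ = (S₀/π) × [bracket] = (1361/π) × 1.015034 = 439.73 W/m².
Ratio Q̄_A / Q̄_B = 412.89 / 439.73 = 0.9390.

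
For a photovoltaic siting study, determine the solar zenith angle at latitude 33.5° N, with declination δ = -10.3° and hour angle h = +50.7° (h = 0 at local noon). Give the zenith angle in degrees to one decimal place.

cos θ_z = sin φ sin δ + cos φ cos δ cos h = -0.098688 + 0.519656 = 0.420968.
θ_z = arccos(0.420968) = 65.1°.

θ_z = 65.1°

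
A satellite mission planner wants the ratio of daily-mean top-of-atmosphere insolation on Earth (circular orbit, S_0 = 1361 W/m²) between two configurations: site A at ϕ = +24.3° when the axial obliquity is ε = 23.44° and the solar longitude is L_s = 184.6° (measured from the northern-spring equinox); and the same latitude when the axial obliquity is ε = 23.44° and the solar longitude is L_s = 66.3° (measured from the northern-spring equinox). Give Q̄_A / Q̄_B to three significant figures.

— Configuration A (ϕ=+24.3°):
Solar declination: sin δ = sin ε · sin L_s = sin 23.44° × sin 184.6° = -0.03190, so δ = -1.828°.
cos h₀ = −tan(+24.3°) tan(-1.828°) = 0.0144, h₀ = 1.5564 rad.
Bracket: h₀ sin ϕ sin δ + cos ϕ cos δ sin h₀ = 1.5564×0.41151×-0.03190 + 0.91140×0.99949×0.99990 = -0.020431 + 0.910844 = 0.890413.
Q̄ = (S_0/π) × [bracket] = (1361/π) × 0.890413 = 385.74 W/m².
— Configuration B (ϕ=+24.3°):
Solar declination: sin δ = sin ε · sin L_s = sin 23.44° × sin 66.3° = 0.36424, so δ = +21.361°.
cos h₀ = −tan(+24.3°) tan(+21.361°) = -0.1766, h₀ = 1.7483 rad.
Bracket: h₀ sin ϕ sin δ + cos ϕ cos δ sin h₀ = 1.7483×0.41151×0.36424 + 0.91140×0.93131×0.98428 = 0.262050 + 0.835453 = 1.097503.
Q̄ = (S_0/π) × [bracket] = (1361/π) × 1.097503 = 475.46 W/m².
Ratio Q̄_A / Q̄_B = 385.74 / 475.46 = 0.8113.

Q̄_A / Q̄_B ≈ 0.811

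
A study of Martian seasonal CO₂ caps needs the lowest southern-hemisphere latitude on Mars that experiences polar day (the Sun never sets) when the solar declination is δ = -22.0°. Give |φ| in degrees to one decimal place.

Polar day requires cos H₀ = −tan φ tan δ ≤ −1, i.e. tan φ tan δ ≥ 1.
The boundary is |tan φ| · |tan δ| = 1, so |φ| = 90° − |δ| = 90° − 22.0° = 68.0° in the southern hemisphere.

|φ| = 68.0°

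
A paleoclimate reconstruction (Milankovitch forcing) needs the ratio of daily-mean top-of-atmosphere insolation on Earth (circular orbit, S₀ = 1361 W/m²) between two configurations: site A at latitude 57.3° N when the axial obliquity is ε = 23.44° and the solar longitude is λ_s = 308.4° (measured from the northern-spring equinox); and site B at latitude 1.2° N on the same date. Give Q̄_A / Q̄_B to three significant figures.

— Configuration A (φ=+57.3°):
Solar declination: sin δ = sin ε · sin λ_s = sin 23.44° × sin 308.4° = -0.31174, so δ = -18.164°.
cos H₀ = −tan(+57.3°) tan(-18.164°) = 0.5111, H₀ = 1.0344 rad.
Bracket: H₀ sin φ sin δ + cos φ cos δ sin H₀ = 1.0344×0.84151×-0.31174 + 0.54024×0.95017×0.85955 = -0.271357 + 0.441224 = 0.169867.
Q̄ = (S₀/π) × [bracket] = (1361/π) × 0.169867 = 73.590 W/m².
— Configuration B (φ=+1.2°):
cos H₀ = −tan(+1.2°) tan(-18.164°) = 0.0069, H₀ = 1.5639 rad.
Bracket: H₀ sin φ sin δ + cos φ cos δ sin H₀ = 1.5639×0.02094×-0.31174 + 0.99978×0.95017×0.99998 = -0.010209 + 0.949942 = 0.939733.
Q̄ = (S₀/π) × [bracket] = (1361/π) × 0.939733 = 407.11 W/m².
Ratio Q̄_A / Q̄_B = 73.590 / 407.11 = 0.1808.

Q̄_A / Q̄_B ≈ 0.181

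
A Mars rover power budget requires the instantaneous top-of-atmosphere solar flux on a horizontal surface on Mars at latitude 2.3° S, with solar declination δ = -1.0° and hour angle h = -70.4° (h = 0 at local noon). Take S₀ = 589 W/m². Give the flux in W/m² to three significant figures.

198 W/m²

cos θ_z = sin φ sin δ + cos φ cos δ cos h = 0.000700 + 0.335130 = 0.335830.
Flux = S₀ · cos θ_z = 589 × 0.335830 = 197.8 W/m².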